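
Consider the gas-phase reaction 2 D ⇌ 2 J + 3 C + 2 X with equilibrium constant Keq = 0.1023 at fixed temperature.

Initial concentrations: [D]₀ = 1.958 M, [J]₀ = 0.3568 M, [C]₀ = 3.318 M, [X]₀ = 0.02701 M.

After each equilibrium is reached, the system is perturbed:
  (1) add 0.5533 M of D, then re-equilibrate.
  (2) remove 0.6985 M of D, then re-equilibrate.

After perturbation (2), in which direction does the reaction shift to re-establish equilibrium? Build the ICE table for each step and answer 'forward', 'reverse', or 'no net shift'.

Q₀ = 8.8492e-04 vs Keq = 0.1023 ⇒ Q<K, forward
Step 1:
                   D          J          C          X
  init         1.958     0.3568      3.318    0.02701
  Δ          -0.1462     0.1462     0.2193     0.1462
  eq           1.812      0.503      3.537     0.1732
  solve Keq expr → x = 0.07309; check Q = 0.1023
Then add 0.5533 M of D.
Step 2:
                   D          J          C          X
  init         2.365      0.503      3.537     0.1732
  Δ         -0.03218    0.03218    0.04827    0.03218
  eq           2.333     0.5352      3.586     0.2054
  solve Keq expr → x = 0.01609; check Q = 0.1023
Then remove 0.6985 M of D.
Step 3:
                   D          J          C          X
  init         1.634     0.5352      3.586     0.2054
  Δ          0.04129   -0.04129   -0.06193   -0.04129
  eq           1.676     0.4939      3.524     0.1641
  solve Keq expr → x = -0.02064; check Q = 0.1023

Direction: reverse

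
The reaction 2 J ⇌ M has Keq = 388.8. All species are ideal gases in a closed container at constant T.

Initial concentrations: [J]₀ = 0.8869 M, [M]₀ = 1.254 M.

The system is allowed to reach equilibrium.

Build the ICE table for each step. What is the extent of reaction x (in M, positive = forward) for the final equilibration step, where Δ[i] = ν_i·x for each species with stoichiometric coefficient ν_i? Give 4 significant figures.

x = 0.4107 M

Q₀ = 1.594 vs Keq = 388.8 ⇒ Q<K, forward
Step 1:
                  J         M
  I          0.8869     1.254
  C         -0.8215    0.4107
  E         0.06543     1.665
  solve Keq expr → x = 0.4107; check Q = 388.8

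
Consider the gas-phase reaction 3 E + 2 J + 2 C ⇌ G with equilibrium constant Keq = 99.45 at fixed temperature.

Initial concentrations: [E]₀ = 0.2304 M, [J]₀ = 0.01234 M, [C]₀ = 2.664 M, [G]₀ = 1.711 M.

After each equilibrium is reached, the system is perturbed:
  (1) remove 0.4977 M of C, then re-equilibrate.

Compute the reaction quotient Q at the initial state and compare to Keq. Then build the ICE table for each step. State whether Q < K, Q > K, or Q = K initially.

Q₀ = 1.2945e+05; Q > K (proceeds reverse)

Q₀ = 1.2945e+05 vs Keq = 99.45 ⇒ Q>K, reverse
Step 1:
                   E          J          C          G
  Initial     0.2304    0.01234      2.664      1.711
  Change      0.2135     0.1424     0.1424   -0.07118
  Equil       0.4439     0.1547      2.806       1.64
  solve Keq expr → x = -0.07118; check Q = 99.45
Then remove 0.4977 M of C.
Step 2:
                   E          J          C          G
  Initial     0.4439     0.1547      2.309       1.64
  Change     0.02513    0.01675    0.01675  -0.008377
  Equil       0.4691     0.1714      2.325      1.631
  solve Keq expr → x = -0.008377; check Q = 99.45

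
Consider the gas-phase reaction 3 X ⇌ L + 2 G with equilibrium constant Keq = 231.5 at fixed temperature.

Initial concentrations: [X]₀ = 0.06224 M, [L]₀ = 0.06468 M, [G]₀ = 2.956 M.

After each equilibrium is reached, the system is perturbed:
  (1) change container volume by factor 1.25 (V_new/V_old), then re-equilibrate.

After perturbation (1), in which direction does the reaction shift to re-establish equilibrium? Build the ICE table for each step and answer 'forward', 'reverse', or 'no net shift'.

Direction: no net shift

Q₀ = 2344 vs Keq = 231.5 ⇒ Q>K, reverse
Step 1:
                  X         L         G
  I         0.06224   0.06468     2.956
  C         0.05673  -0.01891  -0.03782
  E           0.119   0.04577     2.918
  solve Keq expr → x = -0.01891; check Q = 231.5
Then change container volume by factor 1.25 (V_new/V_old).
Step 2:
                  X         L         G
  I         0.09517   0.03662     2.335
  C               0         0         0
  E         0.09517   0.03662     2.335
  solve Keq expr → x = 0; check Q = 231.5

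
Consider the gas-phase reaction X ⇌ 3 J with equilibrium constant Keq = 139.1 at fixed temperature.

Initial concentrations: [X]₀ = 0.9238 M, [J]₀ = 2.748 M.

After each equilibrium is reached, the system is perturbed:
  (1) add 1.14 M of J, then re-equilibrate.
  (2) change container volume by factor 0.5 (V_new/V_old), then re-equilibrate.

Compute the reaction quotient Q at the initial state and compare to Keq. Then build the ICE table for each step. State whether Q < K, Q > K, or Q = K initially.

Q₀ = 22.46; Q < K (proceeds forward)

Q₀ = 22.46 vs Keq = 139.1 ⇒ Q<K, forward
Step 1:
                    X           J
  Initial      0.9238       2.748
  Change      -0.4399        1.32
  Equil        0.4839       4.068
  solve Keq expr → x = 0.4399; check Q = 139.1
Then add 1.14 M of J.
Step 2:
                    X           J
  Initial      0.4839       5.208
  Change       0.2082     -0.6246
  Equil        0.6921       4.583
  solve Keq expr → x = -0.2082; check Q = 139.1
Then change container volume by factor 0.5 (V_new/V_old).
Step 3:
                    X           J
  Initial       1.384       9.166
  Change       0.8108      -2.433
  Equil         2.195       6.734
  solve Keq expr → x = -0.8108; check Q = 139.1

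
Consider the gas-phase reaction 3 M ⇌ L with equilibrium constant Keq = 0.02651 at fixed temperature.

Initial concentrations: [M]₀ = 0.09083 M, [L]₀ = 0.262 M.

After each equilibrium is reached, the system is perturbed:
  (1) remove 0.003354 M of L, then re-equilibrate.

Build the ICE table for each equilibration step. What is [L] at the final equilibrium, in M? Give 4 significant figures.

[L]_eq = 0.01475 M

Q₀ = 349.6 vs Keq = 0.02651 ⇒ Q>K, reverse
Step 1:
                   M          L
  I          0.09083      0.262
  C           0.7403    -0.2468
  E           0.8312    0.01522
  solve Keq expr → x = -0.2468; check Q = 0.02651
Then remove 0.003354 M of L.
Step 2:
                   M          L
  I           0.8312    0.01187
  C        -0.008651   0.002884
  E           0.8225    0.01475
  solve Keq expr → x = 0.002884; check Q = 0.02651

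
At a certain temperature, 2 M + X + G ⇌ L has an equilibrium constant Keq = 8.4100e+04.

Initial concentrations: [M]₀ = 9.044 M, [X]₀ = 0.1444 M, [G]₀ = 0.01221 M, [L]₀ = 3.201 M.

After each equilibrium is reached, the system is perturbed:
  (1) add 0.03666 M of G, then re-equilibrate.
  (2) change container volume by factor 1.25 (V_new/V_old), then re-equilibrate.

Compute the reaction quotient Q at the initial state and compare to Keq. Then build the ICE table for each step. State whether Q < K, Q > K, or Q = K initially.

Q₀ = 22.2; Q < K (proceeds forward)

Q₀ = 22.2 vs Keq = 8.4100e+04 ⇒ Q<K, forward
Step 1:
                    M           X           G           L
  I             9.044      0.1444     0.01221       3.201
  C          -0.02441    -0.01221    -0.01221     0.01221
  E              9.02      0.1322  3.5527e-06       3.213
  solve Keq expr → x = 0.01221; check Q = 8.4100e+04
Then add 0.03666 M of G.
Step 2:
                    M           X           G           L
  I              9.02      0.1322     0.03666       3.213
  C          -0.07332    -0.03666    -0.03666     0.03666
  E             8.946     0.09554  5.0539e-06        3.25
  solve Keq expr → x = 0.03666; check Q = 8.4100e+04
Then change container volume by factor 1.25 (V_new/V_old).
Step 3:
                    M           X           G           L
  I             7.157     0.07643  4.0431e-06         2.6
  C        7.7063e-06  3.8531e-06  3.8531e-06 -3.8531e-06
  E             7.157     0.07643  7.8962e-06         2.6
  solve Keq expr → x = -3.8531e-06; check Q = 8.4100e+04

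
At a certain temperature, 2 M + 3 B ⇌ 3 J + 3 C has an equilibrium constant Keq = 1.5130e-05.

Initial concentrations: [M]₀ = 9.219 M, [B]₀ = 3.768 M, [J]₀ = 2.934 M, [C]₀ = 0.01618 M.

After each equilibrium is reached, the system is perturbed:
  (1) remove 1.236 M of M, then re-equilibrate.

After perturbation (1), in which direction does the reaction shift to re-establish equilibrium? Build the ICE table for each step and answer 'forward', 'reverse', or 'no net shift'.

Q₀ = 2.3530e-08 vs Keq = 1.5130e-05 ⇒ Q<K, forward
Step 1:
                    M           B           J           C
  init          9.219       3.768       2.934     0.01618
  Δ          -0.07567     -0.1135      0.1135      0.1135
  eq            9.143       3.654       3.048      0.1297
  solve Keq expr → x = 0.03784; check Q = 1.5130e-05
Then remove 1.236 M of M.
Step 2:
                    M           B           J           C
  init          7.907       3.654       3.048      0.1297
  Δ          0.007403      0.0111     -0.0111     -0.0111
  eq            7.915       3.666       3.036      0.1186
  solve Keq expr → x = -0.003702; check Q = 1.5130e-05

Direction: reverse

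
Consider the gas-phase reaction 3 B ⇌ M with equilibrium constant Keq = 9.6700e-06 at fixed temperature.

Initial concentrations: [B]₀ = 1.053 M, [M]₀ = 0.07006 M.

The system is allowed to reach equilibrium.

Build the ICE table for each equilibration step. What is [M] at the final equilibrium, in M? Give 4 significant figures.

Q₀ = 0.06 vs Keq = 9.6700e-06 ⇒ Q>K, reverse
Step 1:
                    B           M
  init          1.053     0.07006
  Δ            0.2101    -0.07004
  eq            1.263  1.9488e-05
  solve Keq expr → x = -0.07004; check Q = 9.6700e-06

[M]_eq = 1.9488e-05 M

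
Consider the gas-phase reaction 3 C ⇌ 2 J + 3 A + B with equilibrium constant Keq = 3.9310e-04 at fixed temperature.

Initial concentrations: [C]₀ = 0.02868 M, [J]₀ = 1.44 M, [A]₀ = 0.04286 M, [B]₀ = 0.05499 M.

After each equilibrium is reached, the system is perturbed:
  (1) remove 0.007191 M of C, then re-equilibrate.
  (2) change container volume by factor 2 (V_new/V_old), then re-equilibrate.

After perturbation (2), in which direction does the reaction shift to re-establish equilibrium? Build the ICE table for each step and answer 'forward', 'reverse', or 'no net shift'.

Q₀ = 0.3806 vs Keq = 3.9310e-04 ⇒ Q>K, reverse
Step 1:
                    C           J           A           B
  Initial     0.02868        1.44     0.04286     0.05499
  Change      0.03276    -0.02184    -0.03276    -0.01092
  Equil       0.06144       1.418      0.0101     0.04407
  solve Keq expr → x = -0.01092; check Q = 3.9310e-04
Then remove 0.007191 M of C.
Step 2:
                    C           J           A           B
  Initial     0.05425       1.418      0.0101     0.04407
  Change   9.9272e-04 -6.6181e-04 -9.9272e-04 -3.3091e-04
  Equil       0.05525       1.417    0.009103     0.04374
  solve Keq expr → x = -3.3091e-04; check Q = 3.9310e-04
Then change container volume by factor 2 (V_new/V_old).
Step 3:
                    C           J           A           B
  Initial     0.02762      0.7087    0.004551     0.02187
  Change    -0.003313    0.002209    0.003313    0.001104
  Equil       0.02431       0.711    0.007864     0.02297
  solve Keq expr → x = 0.001104; check Q = 3.9310e-04

Direction: forward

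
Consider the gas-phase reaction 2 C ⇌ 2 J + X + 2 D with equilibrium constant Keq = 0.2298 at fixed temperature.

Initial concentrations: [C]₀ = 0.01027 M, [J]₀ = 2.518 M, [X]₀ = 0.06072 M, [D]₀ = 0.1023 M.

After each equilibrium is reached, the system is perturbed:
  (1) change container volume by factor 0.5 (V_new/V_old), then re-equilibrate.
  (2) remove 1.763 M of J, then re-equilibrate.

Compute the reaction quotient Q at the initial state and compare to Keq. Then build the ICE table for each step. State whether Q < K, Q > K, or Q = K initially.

Q₀ = 38.2 vs Keq = 0.2298 ⇒ Q>K, reverse
Step 1:
                   C          J          X          D
  Initial    0.01027      2.518    0.06072     0.1023
  Change     0.04605   -0.04605   -0.02302   -0.04605
  Equil      0.05632      2.472     0.0377    0.05625
  solve Keq expr → x = -0.02302; check Q = 0.2298
Then change container volume by factor 0.5 (V_new/V_old).
Step 2:
                   C          J          X          D
  Initial     0.1126      4.944    0.07539     0.1125
  Change     0.04525   -0.04525   -0.02262   -0.04525
  Equil       0.1579      4.899    0.05277    0.06726
  solve Keq expr → x = -0.02262; check Q = 0.2298
Then remove 1.763 M of J.
Step 3:
                   C          J          X          D
  Initial     0.1579      3.136    0.05277    0.06726
  Change    -0.01815    0.01815   0.009075    0.01815
  Equil       0.1397      3.154    0.06184    0.08541
  solve Keq expr → x = 0.009075; check Q = 0.2298

Q₀ = 38.2; Q > K (proceeds reverse)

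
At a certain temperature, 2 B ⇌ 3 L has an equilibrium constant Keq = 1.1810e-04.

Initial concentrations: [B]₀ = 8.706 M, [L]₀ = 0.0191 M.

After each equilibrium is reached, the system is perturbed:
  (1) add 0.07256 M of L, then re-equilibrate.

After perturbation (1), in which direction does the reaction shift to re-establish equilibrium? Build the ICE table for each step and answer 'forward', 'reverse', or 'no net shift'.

Direction: reverse

Q₀ = 9.1931e-08 vs Keq = 1.1810e-04 ⇒ Q<K, forward
Step 1:
                  B         L
  init        8.706    0.0191
  Δ         -0.1244    0.1866
  eq          8.582    0.2057
  solve Keq expr → x = 0.06218; check Q = 1.1810e-04
Then add 0.07256 M of L.
Step 2:
                  B         L
  init        8.582    0.2782
  Δ         0.04786   -0.0718
  eq          8.629    0.2064
  solve Keq expr → x = -0.02393; check Q = 1.1810e-04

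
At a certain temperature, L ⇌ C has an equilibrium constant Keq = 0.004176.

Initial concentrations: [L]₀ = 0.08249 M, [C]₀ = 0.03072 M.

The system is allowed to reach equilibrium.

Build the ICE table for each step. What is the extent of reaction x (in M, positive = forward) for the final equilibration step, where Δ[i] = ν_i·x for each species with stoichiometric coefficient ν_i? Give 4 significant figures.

x = -0.03025 M

Q₀ = 0.3724 vs Keq = 0.004176 ⇒ Q>K, reverse
Step 1:
                    L           C
  Initial     0.08249     0.03072
  Change      0.03025    -0.03025
  Equil        0.1127  4.7080e-04
  solve Keq expr → x = -0.03025; check Q = 0.004176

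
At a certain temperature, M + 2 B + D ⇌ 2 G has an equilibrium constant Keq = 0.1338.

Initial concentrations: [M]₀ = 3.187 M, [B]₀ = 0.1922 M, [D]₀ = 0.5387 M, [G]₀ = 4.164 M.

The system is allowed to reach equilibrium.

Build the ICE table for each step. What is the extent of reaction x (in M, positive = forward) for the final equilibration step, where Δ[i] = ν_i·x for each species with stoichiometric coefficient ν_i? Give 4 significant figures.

x = -1.027 M

Q₀ = 273.4 vs Keq = 0.1338 ⇒ Q>K, reverse
Step 1:
                  M         B         D         G
  Initial     3.187    0.1922    0.5387     4.164
  Change      1.027     2.054     1.027    -2.054
  Equil       4.214     2.246     1.566      2.11
  solve Keq expr → x = -1.027; check Q = 0.1338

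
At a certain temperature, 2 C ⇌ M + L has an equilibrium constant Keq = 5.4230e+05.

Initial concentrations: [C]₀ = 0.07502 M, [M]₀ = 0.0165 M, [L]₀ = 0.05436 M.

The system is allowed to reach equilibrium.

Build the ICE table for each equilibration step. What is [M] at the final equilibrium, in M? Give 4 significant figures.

Q₀ = 0.1594 vs Keq = 5.4230e+05 ⇒ Q<K, forward
Step 1:
                  C         M         L
  I         0.07502    0.0165   0.05436
  C        -0.07492   0.03746   0.03746
  E       9.5587e-05   0.05396   0.09182
  solve Keq expr → x = 0.03746; check Q = 5.4230e+05

[M]_eq = 0.05396 M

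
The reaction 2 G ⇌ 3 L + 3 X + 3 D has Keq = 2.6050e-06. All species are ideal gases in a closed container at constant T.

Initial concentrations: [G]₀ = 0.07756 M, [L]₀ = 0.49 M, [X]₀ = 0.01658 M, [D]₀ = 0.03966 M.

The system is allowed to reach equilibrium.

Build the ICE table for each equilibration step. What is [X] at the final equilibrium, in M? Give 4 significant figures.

Q₀ = 5.5606e-09 vs Keq = 2.6050e-06 ⇒ Q<K, forward
Step 1:
                    G           L           X           D
  init        0.07756        0.49     0.01658     0.03966
  Δ          -0.02294     0.03441     0.03441     0.03441
  eq          0.05462      0.5244     0.05099     0.07407
  solve Keq expr → x = 0.01147; check Q = 2.6050e-06

[X]_eq = 0.05099 M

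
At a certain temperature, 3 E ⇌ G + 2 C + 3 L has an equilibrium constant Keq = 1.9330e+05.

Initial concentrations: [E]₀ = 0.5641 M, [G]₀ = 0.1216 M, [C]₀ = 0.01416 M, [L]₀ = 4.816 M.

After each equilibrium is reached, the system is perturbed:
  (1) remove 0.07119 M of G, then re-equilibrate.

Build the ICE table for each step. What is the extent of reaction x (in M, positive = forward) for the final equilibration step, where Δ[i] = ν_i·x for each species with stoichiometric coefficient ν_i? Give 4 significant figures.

Q₀ = 0.01517 vs Keq = 1.9330e+05 ⇒ Q<K, forward
Step 1:
                   E          G          C          L
  Initial     0.5641     0.1216    0.01416      4.816
  Change     -0.5323     0.1774     0.3549     0.5323
  Equil      0.03182      0.299      0.369      5.348
  solve Keq expr → x = 0.1774; check Q = 1.9330e+05
Then remove 0.07119 M of G.
Step 2:
                   E          G          C          L
  Initial    0.03182     0.2278      0.369      5.348
  Change   -0.002615 8.7151e-04   0.001743   0.002615
  Equil      0.02921     0.2287     0.3708      5.351
  solve Keq expr → x = 8.7151e-04; check Q = 1.9330e+05

x = 8.7151e-04 M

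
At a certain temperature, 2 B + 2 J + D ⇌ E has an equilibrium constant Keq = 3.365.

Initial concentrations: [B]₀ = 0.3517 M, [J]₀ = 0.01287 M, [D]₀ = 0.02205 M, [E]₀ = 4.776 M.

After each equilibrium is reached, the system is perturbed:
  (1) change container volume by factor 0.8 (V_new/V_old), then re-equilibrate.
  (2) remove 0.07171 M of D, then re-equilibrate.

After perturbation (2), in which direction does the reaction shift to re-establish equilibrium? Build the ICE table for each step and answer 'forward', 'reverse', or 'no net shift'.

Direction: reverse

Q₀ = 1.0572e+07 vs Keq = 3.365 ⇒ Q>K, reverse
Step 1:
                  B         J         D         E
  I          0.3517   0.01287   0.02205     4.776
  C           1.059     1.059    0.5296   -0.5296
  E           1.411     1.072    0.5516     4.246
  solve Keq expr → x = -0.5296; check Q = 3.365
Then change container volume by factor 0.8 (V_new/V_old).
Step 2:
                  B         J         D         E
  I           1.764      1.34    0.6895     5.308
  C          -0.238    -0.238    -0.119     0.119
  E           1.526     1.102    0.5705     5.427
  solve Keq expr → x = 0.119; check Q = 3.365
Then remove 0.07171 M of D.
Step 3:
                  B         J         D         E
  I           1.526     1.102    0.4988     5.427
  C         0.03225   0.03225   0.01613  -0.01613
  E           1.558     1.134     0.515     5.411
  solve Keq expr → x = -0.01613; check Q = 3.365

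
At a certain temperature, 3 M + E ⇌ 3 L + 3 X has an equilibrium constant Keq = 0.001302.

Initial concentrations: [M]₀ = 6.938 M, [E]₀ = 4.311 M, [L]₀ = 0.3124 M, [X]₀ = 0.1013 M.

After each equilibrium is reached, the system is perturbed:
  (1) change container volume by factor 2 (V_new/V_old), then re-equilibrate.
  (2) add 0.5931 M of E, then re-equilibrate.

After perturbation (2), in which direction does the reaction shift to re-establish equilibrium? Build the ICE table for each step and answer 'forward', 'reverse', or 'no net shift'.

Q₀ = 2.2013e-08 vs Keq = 0.001302 ⇒ Q<K, forward
Step 1:
                    M           E           L           X
  Initial       6.938       4.311      0.3124      0.1013
  Change      -0.8291     -0.2764      0.8291      0.8291
  Equil         6.109       4.035       1.141      0.9304
  solve Keq expr → x = 0.2764; check Q = 0.001302
Then change container volume by factor 2 (V_new/V_old).
Step 2:
                    M           E           L           X
  Initial       3.054       2.017      0.5707      0.4652
  Change      -0.1186    -0.03953      0.1186      0.1186
  Equil         2.936       1.978      0.6893      0.5838
  solve Keq expr → x = 0.03953; check Q = 0.001302
Then add 0.5931 M of E.
Step 3:
                    M           E           L           X
  Initial       2.936       2.571      0.6893      0.5838
  Change     -0.02507   -0.008356     0.02507     0.02507
  Equil         2.911       2.563      0.7144      0.6088
  solve Keq expr → x = 0.008356; check Q = 0.001302

Direction: forward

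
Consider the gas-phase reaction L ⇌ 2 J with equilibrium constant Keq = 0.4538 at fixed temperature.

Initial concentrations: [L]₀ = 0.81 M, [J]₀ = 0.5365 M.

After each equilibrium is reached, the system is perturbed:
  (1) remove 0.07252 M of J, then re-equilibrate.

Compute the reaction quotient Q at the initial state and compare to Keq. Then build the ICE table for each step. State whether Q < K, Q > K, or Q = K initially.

Q₀ = 0.3553 vs Keq = 0.4538 ⇒ Q<K, forward
Step 1:
                    L           J
  Initial        0.81      0.5365
  Change     -0.02935      0.0587
  Equil        0.7807      0.5952
  solve Keq expr → x = 0.02935; check Q = 0.4538
Then remove 0.07252 M of J.
Step 2:
                    L           J
  Initial      0.7807      0.5227
  Change     -0.03041     0.06081
  Equil        0.7502      0.5835
  solve Keq expr → x = 0.03041; check Q = 0.4538

Q₀ = 0.3553; Q < K (proceeds forward)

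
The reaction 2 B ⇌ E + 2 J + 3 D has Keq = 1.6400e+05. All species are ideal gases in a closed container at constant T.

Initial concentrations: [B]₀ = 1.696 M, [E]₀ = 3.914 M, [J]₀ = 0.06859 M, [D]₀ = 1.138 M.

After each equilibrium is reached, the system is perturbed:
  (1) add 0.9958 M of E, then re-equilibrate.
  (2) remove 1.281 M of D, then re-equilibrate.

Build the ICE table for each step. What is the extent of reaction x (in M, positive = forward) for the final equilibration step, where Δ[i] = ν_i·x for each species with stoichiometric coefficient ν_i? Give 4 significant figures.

x = 0.01559 M

Q₀ = 0.009434 vs Keq = 1.6400e+05 ⇒ Q<K, forward
Step 1:
                   B          E          J          D
  Initial      1.696      3.914    0.06859      1.138
  Change      -1.634     0.8169      1.634      2.451
  Equil      0.06216      4.731      1.702      3.589
  solve Keq expr → x = 0.8169; check Q = 1.6400e+05
Then add 0.9958 M of E.
Step 2:
                   B          E          J          D
  Initial    0.06216      5.727      1.702      3.589
  Change    0.005738  -0.002869  -0.005738  -0.008606
  Equil       0.0679      5.724      1.697       3.58
  solve Keq expr → x = -0.002869; check Q = 1.6400e+05
Then remove 1.281 M of D.
Step 3:
                   B          E          J          D
  Initial     0.0679      5.724      1.697      2.299
  Change    -0.03117    0.01559    0.03117    0.04676
  Equil      0.03673      5.739      1.728      2.346
  solve Keq expr → x = 0.01559; check Q = 1.6400e+05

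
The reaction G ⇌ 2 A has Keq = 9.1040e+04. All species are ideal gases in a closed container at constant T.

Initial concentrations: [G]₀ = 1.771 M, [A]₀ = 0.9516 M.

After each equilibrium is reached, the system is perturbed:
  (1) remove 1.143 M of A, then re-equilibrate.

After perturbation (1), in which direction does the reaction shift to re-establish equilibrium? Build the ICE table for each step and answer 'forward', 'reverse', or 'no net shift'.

Q₀ = 0.5113 vs Keq = 9.1040e+04 ⇒ Q<K, forward
Step 1:
                   G          A
  Initial      1.771     0.9516
  Change      -1.771      3.542
  Equil   2.2175e-04      4.493
  solve Keq expr → x = 1.771; check Q = 9.1040e+04
Then remove 1.143 M of A.
Step 2:
                   G          A
  Initial 2.2175e-04       3.35
  Change  -9.8458e-05 1.9692e-04
  Equil   1.2330e-04       3.35
  solve Keq expr → x = 9.8458e-05; check Q = 9.1040e+04

Direction: forward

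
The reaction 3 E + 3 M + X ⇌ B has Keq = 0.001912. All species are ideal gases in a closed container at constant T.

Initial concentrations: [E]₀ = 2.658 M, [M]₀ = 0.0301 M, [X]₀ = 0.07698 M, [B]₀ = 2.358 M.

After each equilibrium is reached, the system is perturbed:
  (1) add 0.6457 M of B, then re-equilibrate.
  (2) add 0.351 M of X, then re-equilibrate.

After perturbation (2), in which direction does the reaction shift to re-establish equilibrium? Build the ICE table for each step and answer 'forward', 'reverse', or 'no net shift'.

Direction: forward

Q₀ = 5.9814e+04 vs Keq = 0.001912 ⇒ Q>K, reverse
Step 1:
                   E          M          X          B
  Initial      2.658     0.0301    0.07698      2.358
  Change       2.126      2.126     0.7087    -0.7087
  Equil        4.784      2.156     0.7857      1.649
  solve Keq expr → x = -0.7087; check Q = 0.001912
Then add 0.6457 M of B.
Step 2:
                   E          M          X          B
  Initial      4.784      2.156     0.7857      2.295
  Change      0.1306     0.1306    0.04355   -0.04355
  Equil        4.915      2.287     0.8293      2.251
  solve Keq expr → x = -0.04355; check Q = 0.001912
Then add 0.351 M of X.
Step 3:
                   E          M          X          B
  Initial      4.915      2.287       1.18      2.251
  Change     -0.1464    -0.1464   -0.04881    0.04881
  Equil        4.768       2.14      1.131        2.3
  solve Keq expr → x = 0.04881; check Q = 0.001912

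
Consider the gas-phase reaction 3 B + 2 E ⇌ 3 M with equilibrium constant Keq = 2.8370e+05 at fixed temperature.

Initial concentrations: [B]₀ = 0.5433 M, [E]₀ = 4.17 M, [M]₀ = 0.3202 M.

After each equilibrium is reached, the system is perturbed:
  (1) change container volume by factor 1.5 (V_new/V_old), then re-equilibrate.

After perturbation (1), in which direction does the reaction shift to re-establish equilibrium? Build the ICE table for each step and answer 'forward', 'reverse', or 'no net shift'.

Direction: reverse

Q₀ = 0.01177 vs Keq = 2.8370e+05 ⇒ Q<K, forward
Step 1:
                    B           E           M
  Initial      0.5433        4.17      0.3202
  Change      -0.5379     -0.3586      0.5379
  Equil      0.005352       3.811      0.8581
  solve Keq expr → x = 0.1793; check Q = 2.8370e+05
Then change container volume by factor 1.5 (V_new/V_old).
Step 2:
                    B           E           M
  Initial    0.003568       2.541      0.5721
  Change     0.001098  7.3176e-04   -0.001098
  Equil      0.004666       2.542       0.571
  solve Keq expr → x = -3.6588e-04; check Q = 2.8370e+05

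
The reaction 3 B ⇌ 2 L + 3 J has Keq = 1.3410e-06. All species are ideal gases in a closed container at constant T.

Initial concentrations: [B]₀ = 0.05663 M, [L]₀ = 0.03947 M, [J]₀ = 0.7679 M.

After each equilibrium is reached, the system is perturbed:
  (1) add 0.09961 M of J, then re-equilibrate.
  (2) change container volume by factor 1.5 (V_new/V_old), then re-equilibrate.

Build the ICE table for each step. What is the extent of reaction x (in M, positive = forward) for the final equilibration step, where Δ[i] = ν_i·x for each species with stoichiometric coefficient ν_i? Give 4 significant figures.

Q₀ = 3.884 vs Keq = 1.3410e-06 ⇒ Q>K, reverse
Step 1:
                  B         L         J
  I         0.05663   0.03947    0.7679
  C         0.05909  -0.03939  -0.05909
  E          0.1157 7.6390e-05    0.7088
  solve Keq expr → x = -0.0197; check Q = 1.3410e-06
Then add 0.09961 M of J.
Step 2:
                  B         L         J
  I          0.1157 7.6390e-05    0.8084
  C       2.0483e-05 -1.3655e-05 -2.0483e-05
  E          0.1157 6.2734e-05    0.8084
  solve Keq expr → x = -6.8277e-06; check Q = 1.3410e-06
Then change container volume by factor 1.5 (V_new/V_old).
Step 3:
                  B         L         J
  I         0.07716 4.1823e-05    0.5389
  C       -3.1302e-05 2.0868e-05 3.1302e-05
  E         0.07713 6.2691e-05     0.539
  solve Keq expr → x = 1.0434e-05; check Q = 1.3410e-06

x = 1.0434e-05 M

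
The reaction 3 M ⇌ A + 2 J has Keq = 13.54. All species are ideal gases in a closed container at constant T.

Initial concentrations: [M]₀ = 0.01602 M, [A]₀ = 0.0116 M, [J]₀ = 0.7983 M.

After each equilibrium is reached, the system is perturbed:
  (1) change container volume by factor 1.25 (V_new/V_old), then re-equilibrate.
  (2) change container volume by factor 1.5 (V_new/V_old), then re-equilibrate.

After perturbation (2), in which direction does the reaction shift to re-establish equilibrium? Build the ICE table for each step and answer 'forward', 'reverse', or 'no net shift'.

Direction: no net shift

Q₀ = 1798 vs Keq = 13.54 ⇒ Q>K, reverse
Step 1:
                    M           A           J
  I           0.01602      0.0116      0.7983
  C           0.02878   -0.009594    -0.01919
  E            0.0448    0.002006      0.7791
  solve Keq expr → x = -0.009594; check Q = 13.54
Then change container volume by factor 1.25 (V_new/V_old).
Step 2:
                    M           A           J
  I           0.03584    0.001605      0.6233
  C                 0           0           0
  E           0.03584    0.001605      0.6233
  solve Keq expr → x = 0; check Q = 13.54
Then change container volume by factor 1.5 (V_new/V_old).
Step 3:
                    M           A           J
  I           0.02389     0.00107      0.4155
  C                 0           0           0
  E           0.02389     0.00107      0.4155
  solve Keq expr → x = 0; check Q = 13.54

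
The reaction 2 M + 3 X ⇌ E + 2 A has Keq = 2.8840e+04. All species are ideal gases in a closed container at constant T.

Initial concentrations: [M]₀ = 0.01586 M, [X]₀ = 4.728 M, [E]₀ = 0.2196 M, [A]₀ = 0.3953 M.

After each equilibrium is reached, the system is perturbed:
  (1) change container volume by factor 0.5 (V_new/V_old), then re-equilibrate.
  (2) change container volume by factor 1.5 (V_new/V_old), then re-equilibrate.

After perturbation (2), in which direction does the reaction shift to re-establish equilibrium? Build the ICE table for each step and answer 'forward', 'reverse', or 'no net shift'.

Q₀ = 1.291 vs Keq = 2.8840e+04 ⇒ Q<K, forward
Step 1:
                    M           X           E           A
  Initial     0.01586       4.728      0.2196      0.3953
  Change     -0.01575    -0.02362    0.007873     0.01575
  Equil    1.1314e-04       4.704      0.2275       0.411
  solve Keq expr → x = 0.007873; check Q = 2.8840e+04
Then change container volume by factor 0.5 (V_new/V_old).
Step 2:
                    M           X           E           A
  Initial  2.2627e-04       9.409      0.4549      0.8221
  Change  -1.1311e-04 -1.6967e-04  5.6556e-05  1.1311e-04
  Equil    1.1316e-04       9.409       0.455      0.8222
  solve Keq expr → x = 5.6556e-05; check Q = 2.8840e+04
Then change container volume by factor 1.5 (V_new/V_old).
Step 3:
                    M           X           E           A
  Initial  7.5442e-05       6.272      0.3033      0.5481
  Change   3.7708e-05  5.6562e-05 -1.8854e-05 -3.7708e-05
  Equil    1.1315e-04       6.272      0.3033      0.5481
  solve Keq expr → x = -1.8854e-05; check Q = 2.8840e+04

Direction: reverse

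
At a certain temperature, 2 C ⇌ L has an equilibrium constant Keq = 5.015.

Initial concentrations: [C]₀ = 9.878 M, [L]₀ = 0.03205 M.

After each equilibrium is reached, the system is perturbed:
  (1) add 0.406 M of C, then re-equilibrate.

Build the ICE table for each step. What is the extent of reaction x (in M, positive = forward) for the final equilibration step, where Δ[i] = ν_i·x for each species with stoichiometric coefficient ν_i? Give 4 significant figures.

x = 0.1929 M

Q₀ = 3.2847e-04 vs Keq = 5.015 ⇒ Q<K, forward
Step 1:
                   C          L
  init         9.878    0.03205
  Δ           -8.931      4.465
  eq           0.947      4.498
  solve Keq expr → x = 4.465; check Q = 5.015
Then add 0.406 M of C.
Step 2:
                   C          L
  init         1.353      4.498
  Δ          -0.3859     0.1929
  eq          0.9671       4.69
  solve Keq expr → x = 0.1929; check Q = 5.015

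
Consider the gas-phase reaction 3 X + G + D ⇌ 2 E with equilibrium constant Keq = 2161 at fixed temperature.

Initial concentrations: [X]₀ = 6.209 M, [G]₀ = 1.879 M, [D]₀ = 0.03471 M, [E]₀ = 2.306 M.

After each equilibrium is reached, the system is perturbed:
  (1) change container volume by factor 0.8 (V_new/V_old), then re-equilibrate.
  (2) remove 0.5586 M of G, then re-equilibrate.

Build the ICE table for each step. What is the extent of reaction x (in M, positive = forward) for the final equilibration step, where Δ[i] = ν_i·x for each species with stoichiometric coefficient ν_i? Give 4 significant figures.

x = -1.2735e-06 M

Q₀ = 0.3406 vs Keq = 2161 ⇒ Q<K, forward
Step 1:
                  X         G         D         E
  init        6.209     1.879   0.03471     2.306
  Δ         -0.1041   -0.0347   -0.0347   0.06941
  eq          6.105     1.844 6.2224e-06     2.375
  solve Keq expr → x = 0.0347; check Q = 2161
Then change container volume by factor 0.8 (V_new/V_old).
Step 2:
                  X         G         D         E
  init        7.631     2.305 7.7780e-06     2.969
  Δ       -1.1387e-05 -3.7956e-06 -3.7956e-06 7.5912e-06
  eq          7.631     2.305 3.9824e-06     2.969
  solve Keq expr → x = 3.7956e-06; check Q = 2161
Then remove 0.5586 M of G.
Step 3:
                  X         G         D         E
  init        7.631     1.747 3.9824e-06     2.969
  Δ       3.8205e-06 1.2735e-06 1.2735e-06 -2.5470e-06
  eq          7.631     1.747 5.2559e-06     2.969
  solve Keq expr → x = -1.2735e-06; check Q = 2161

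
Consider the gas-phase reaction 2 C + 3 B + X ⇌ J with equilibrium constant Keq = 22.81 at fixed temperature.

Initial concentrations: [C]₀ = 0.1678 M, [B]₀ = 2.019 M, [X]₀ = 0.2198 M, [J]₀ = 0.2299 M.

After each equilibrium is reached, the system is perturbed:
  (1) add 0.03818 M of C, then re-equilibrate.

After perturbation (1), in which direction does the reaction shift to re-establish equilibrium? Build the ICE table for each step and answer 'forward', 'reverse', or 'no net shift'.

Direction: forward

Q₀ = 4.514 vs Keq = 22.81 ⇒ Q<K, forward
Step 1:
                   C          B          X          J
  I           0.1678      2.019     0.2198     0.2299
  C         -0.07235    -0.1085   -0.03618    0.03618
  E          0.09545       1.91     0.1836     0.2661
  solve Keq expr → x = 0.03618; check Q = 22.81
Then add 0.03818 M of C.
Step 2:
                   C          B          X          J
  I           0.1336       1.91     0.1836     0.2661
  C         -0.02821   -0.04231    -0.0141     0.0141
  E           0.1054      1.868     0.1695     0.2802
  solve Keq expr → x = 0.0141; check Q = 22.81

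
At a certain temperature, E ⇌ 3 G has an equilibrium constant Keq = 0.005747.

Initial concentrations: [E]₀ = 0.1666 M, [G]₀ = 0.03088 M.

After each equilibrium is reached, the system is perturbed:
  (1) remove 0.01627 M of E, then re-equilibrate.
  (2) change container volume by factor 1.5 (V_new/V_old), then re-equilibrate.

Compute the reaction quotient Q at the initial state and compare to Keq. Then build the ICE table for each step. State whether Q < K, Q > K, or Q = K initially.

Q₀ = 1.7675e-04; Q < K (proceeds forward)

Q₀ = 1.7675e-04 vs Keq = 0.005747 ⇒ Q<K, forward
Step 1:
                  E         G
  init       0.1666   0.03088
  Δ        -0.02111   0.06333
  eq         0.1455   0.09421
  solve Keq expr → x = 0.02111; check Q = 0.005747
Then remove 0.01627 M of E.
Step 2:
                  E         G
  init       0.1292   0.09421
  Δ        0.001129 -0.003388
  eq         0.1303   0.09082
  solve Keq expr → x = -0.001129; check Q = 0.005747
Then change container volume by factor 1.5 (V_new/V_old).
Step 3:
                  E         G
  init       0.0869   0.06055
  Δ       -0.005675   0.01703
  eq        0.08122   0.07757
  solve Keq expr → x = 0.005675; check Q = 0.005747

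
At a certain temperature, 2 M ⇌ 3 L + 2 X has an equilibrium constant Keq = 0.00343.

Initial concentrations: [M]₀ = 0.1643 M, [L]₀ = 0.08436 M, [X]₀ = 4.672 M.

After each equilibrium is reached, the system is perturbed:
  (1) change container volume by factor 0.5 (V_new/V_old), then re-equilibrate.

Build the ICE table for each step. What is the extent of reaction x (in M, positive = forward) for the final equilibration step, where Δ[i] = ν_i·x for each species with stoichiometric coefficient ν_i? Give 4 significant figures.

Q₀ = 0.4854 vs Keq = 0.00343 ⇒ Q>K, reverse
Step 1:
                    M           L           X
  Initial      0.1643     0.08436       4.672
  Change      0.04354    -0.06531    -0.04354
  Equil        0.2078     0.01905       4.628
  solve Keq expr → x = -0.02177; check Q = 0.00343
Then change container volume by factor 0.5 (V_new/V_old).
Step 2:
                    M           L           X
  Initial      0.4157     0.03811       9.257
  Change      0.01244    -0.01866    -0.01244
  Equil        0.4281     0.01945       9.244
  solve Keq expr → x = -0.006219; check Q = 0.00343

x = -0.006219 M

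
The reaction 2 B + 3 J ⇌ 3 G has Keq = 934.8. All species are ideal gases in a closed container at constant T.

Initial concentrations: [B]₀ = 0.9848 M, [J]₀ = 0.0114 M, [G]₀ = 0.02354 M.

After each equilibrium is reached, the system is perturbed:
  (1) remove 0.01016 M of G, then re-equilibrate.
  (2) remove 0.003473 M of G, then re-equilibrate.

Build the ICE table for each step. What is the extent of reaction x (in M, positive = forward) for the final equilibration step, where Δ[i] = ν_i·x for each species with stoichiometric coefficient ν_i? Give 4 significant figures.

x = 1.0873e-04 M

Q₀ = 9.078 vs Keq = 934.8 ⇒ Q<K, forward
Step 1:
                  B         J         G
  init       0.9848    0.0114   0.02354
  Δ       -0.005411 -0.008117  0.008117
  eq         0.9794  0.003283   0.03166
  solve Keq expr → x = 0.002706; check Q = 934.8
Then remove 0.01016 M of G.
Step 2:
                  B         J         G
  init       0.9794  0.003283    0.0215
  Δ       -6.3581e-04 -9.5371e-04 9.5371e-04
  eq         0.9788  0.002329   0.02245
  solve Keq expr → x = 3.1790e-04; check Q = 934.8
Then remove 0.003473 M of G.
Step 3:
                  B         J         G
  init       0.9788  0.002329   0.01898
  Δ       -2.1745e-04 -3.2618e-04 3.2618e-04
  eq         0.9785  0.002003    0.0193
  solve Keq expr → x = 1.0873e-04; check Q = 934.8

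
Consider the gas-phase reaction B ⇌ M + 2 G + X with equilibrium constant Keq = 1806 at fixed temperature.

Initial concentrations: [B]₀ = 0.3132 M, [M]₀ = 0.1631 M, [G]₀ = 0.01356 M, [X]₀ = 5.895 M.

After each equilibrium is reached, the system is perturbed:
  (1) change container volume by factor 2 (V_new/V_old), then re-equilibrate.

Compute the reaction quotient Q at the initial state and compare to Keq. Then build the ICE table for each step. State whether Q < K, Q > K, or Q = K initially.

Q₀ = 5.6446e-04 vs Keq = 1806 ⇒ Q<K, forward
Step 1:
                  B         M         G         X
  I          0.3132    0.1631   0.01356     5.895
  C         -0.3125    0.3125    0.6251    0.3125
  E       6.6676e-04    0.4756    0.6386     6.208
  solve Keq expr → x = 0.3125; check Q = 1806
Then change container volume by factor 2 (V_new/V_old).
Step 2:
                  B         M         G         X
  I       3.3338e-04    0.2378    0.3193     3.104
  C       -2.9150e-04 2.9150e-04 5.8300e-04 2.9150e-04
  E       4.1880e-05    0.2381    0.3199     3.104
  solve Keq expr → x = 2.9150e-04; check Q = 1806

Q₀ = 5.6446e-04; Q < K (proceeds forward)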